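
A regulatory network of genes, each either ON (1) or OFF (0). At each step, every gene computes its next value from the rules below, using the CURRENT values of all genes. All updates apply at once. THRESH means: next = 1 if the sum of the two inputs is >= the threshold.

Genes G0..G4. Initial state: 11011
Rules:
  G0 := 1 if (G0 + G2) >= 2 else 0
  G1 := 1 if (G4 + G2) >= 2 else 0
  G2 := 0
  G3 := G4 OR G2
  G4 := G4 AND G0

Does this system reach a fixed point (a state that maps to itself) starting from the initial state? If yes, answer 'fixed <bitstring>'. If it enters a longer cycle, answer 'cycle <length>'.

Step 0: 11011
Step 1: G0=(1+0>=2)=0 G1=(1+0>=2)=0 G2=0(const) G3=G4|G2=1|0=1 G4=G4&G0=1&1=1 -> 00011
Step 2: G0=(0+0>=2)=0 G1=(1+0>=2)=0 G2=0(const) G3=G4|G2=1|0=1 G4=G4&G0=1&0=0 -> 00010
Step 3: G0=(0+0>=2)=0 G1=(0+0>=2)=0 G2=0(const) G3=G4|G2=0|0=0 G4=G4&G0=0&0=0 -> 00000
Step 4: G0=(0+0>=2)=0 G1=(0+0>=2)=0 G2=0(const) G3=G4|G2=0|0=0 G4=G4&G0=0&0=0 -> 00000
Fixed point reached at step 3: 00000

Answer: fixed 00000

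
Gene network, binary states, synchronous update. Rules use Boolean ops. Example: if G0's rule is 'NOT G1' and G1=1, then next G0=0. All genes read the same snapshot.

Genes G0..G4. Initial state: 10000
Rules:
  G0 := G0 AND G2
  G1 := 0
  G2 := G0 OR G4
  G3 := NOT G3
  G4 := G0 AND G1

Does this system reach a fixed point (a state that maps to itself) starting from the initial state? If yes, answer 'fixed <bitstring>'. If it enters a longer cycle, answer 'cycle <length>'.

Step 0: 10000
Step 1: G0=G0&G2=1&0=0 G1=0(const) G2=G0|G4=1|0=1 G3=NOT G3=NOT 0=1 G4=G0&G1=1&0=0 -> 00110
Step 2: G0=G0&G2=0&1=0 G1=0(const) G2=G0|G4=0|0=0 G3=NOT G3=NOT 1=0 G4=G0&G1=0&0=0 -> 00000
Step 3: G0=G0&G2=0&0=0 G1=0(const) G2=G0|G4=0|0=0 G3=NOT G3=NOT 0=1 G4=G0&G1=0&0=0 -> 00010
Step 4: G0=G0&G2=0&0=0 G1=0(const) G2=G0|G4=0|0=0 G3=NOT G3=NOT 1=0 G4=G0&G1=0&0=0 -> 00000
Cycle of length 2 starting at step 2 -> no fixed point

Answer: cycle 2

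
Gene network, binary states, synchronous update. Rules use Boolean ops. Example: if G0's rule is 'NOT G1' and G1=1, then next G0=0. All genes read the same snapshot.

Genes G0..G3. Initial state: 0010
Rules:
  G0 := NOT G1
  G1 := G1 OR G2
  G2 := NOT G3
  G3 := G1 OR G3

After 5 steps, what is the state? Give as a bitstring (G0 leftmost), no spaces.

Step 1: G0=NOT G1=NOT 0=1 G1=G1|G2=0|1=1 G2=NOT G3=NOT 0=1 G3=G1|G3=0|0=0 -> 1110
Step 2: G0=NOT G1=NOT 1=0 G1=G1|G2=1|1=1 G2=NOT G3=NOT 0=1 G3=G1|G3=1|0=1 -> 0111
Step 3: G0=NOT G1=NOT 1=0 G1=G1|G2=1|1=1 G2=NOT G3=NOT 1=0 G3=G1|G3=1|1=1 -> 0101
Step 4: G0=NOT G1=NOT 1=0 G1=G1|G2=1|0=1 G2=NOT G3=NOT 1=0 G3=G1|G3=1|1=1 -> 0101
Step 5: G0=NOT G1=NOT 1=0 G1=G1|G2=1|0=1 G2=NOT G3=NOT 1=0 G3=G1|G3=1|1=1 -> 0101

0101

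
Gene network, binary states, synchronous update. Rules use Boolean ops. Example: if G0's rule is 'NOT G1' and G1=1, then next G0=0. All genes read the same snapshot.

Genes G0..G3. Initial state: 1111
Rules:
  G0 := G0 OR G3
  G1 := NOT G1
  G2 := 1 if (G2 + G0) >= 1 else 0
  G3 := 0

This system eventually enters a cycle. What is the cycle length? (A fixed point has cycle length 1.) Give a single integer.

Answer: 2

Derivation:
Step 0: 1111
Step 1: G0=G0|G3=1|1=1 G1=NOT G1=NOT 1=0 G2=(1+1>=1)=1 G3=0(const) -> 1010
Step 2: G0=G0|G3=1|0=1 G1=NOT G1=NOT 0=1 G2=(1+1>=1)=1 G3=0(const) -> 1110
Step 3: G0=G0|G3=1|0=1 G1=NOT G1=NOT 1=0 G2=(1+1>=1)=1 G3=0(const) -> 1010
State from step 3 equals state from step 1 -> cycle length 2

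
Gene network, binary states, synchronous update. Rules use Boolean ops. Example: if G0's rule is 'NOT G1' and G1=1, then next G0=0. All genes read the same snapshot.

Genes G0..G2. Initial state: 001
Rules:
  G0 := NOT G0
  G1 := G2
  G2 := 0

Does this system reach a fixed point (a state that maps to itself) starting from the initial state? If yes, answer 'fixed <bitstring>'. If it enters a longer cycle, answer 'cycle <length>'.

Step 0: 001
Step 1: G0=NOT G0=NOT 0=1 G1=G2=1 G2=0(const) -> 110
Step 2: G0=NOT G0=NOT 1=0 G1=G2=0 G2=0(const) -> 000
Step 3: G0=NOT G0=NOT 0=1 G1=G2=0 G2=0(const) -> 100
Step 4: G0=NOT G0=NOT 1=0 G1=G2=0 G2=0(const) -> 000
Cycle of length 2 starting at step 2 -> no fixed point

Answer: cycle 2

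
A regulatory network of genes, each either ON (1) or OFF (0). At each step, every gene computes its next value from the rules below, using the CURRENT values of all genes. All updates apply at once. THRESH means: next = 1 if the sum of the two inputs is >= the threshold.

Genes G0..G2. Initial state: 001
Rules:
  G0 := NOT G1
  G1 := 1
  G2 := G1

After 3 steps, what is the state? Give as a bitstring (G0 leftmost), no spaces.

Step 1: G0=NOT G1=NOT 0=1 G1=1(const) G2=G1=0 -> 110
Step 2: G0=NOT G1=NOT 1=0 G1=1(const) G2=G1=1 -> 011
Step 3: G0=NOT G1=NOT 1=0 G1=1(const) G2=G1=1 -> 011

011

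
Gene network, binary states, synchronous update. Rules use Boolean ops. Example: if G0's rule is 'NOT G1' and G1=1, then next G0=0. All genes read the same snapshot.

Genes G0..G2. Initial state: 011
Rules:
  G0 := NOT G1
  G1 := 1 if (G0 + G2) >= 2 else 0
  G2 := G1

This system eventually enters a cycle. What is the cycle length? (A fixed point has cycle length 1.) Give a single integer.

Step 0: 011
Step 1: G0=NOT G1=NOT 1=0 G1=(0+1>=2)=0 G2=G1=1 -> 001
Step 2: G0=NOT G1=NOT 0=1 G1=(0+1>=2)=0 G2=G1=0 -> 100
Step 3: G0=NOT G1=NOT 0=1 G1=(1+0>=2)=0 G2=G1=0 -> 100
State from step 3 equals state from step 2 -> cycle length 1

Answer: 1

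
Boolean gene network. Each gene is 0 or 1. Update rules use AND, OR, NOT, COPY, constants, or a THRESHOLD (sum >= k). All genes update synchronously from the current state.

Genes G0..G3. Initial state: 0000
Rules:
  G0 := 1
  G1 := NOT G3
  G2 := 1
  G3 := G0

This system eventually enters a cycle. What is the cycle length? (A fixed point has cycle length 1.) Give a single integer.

Step 0: 0000
Step 1: G0=1(const) G1=NOT G3=NOT 0=1 G2=1(const) G3=G0=0 -> 1110
Step 2: G0=1(const) G1=NOT G3=NOT 0=1 G2=1(const) G3=G0=1 -> 1111
Step 3: G0=1(const) G1=NOT G3=NOT 1=0 G2=1(const) G3=G0=1 -> 1011
Step 4: G0=1(const) G1=NOT G3=NOT 1=0 G2=1(const) G3=G0=1 -> 1011
State from step 4 equals state from step 3 -> cycle length 1

Answer: 1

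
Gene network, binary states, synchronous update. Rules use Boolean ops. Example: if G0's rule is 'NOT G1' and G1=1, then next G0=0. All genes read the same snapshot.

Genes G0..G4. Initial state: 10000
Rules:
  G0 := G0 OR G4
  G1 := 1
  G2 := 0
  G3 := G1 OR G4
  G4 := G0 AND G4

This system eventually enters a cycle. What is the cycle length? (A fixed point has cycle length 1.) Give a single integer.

Step 0: 10000
Step 1: G0=G0|G4=1|0=1 G1=1(const) G2=0(const) G3=G1|G4=0|0=0 G4=G0&G4=1&0=0 -> 11000
Step 2: G0=G0|G4=1|0=1 G1=1(const) G2=0(const) G3=G1|G4=1|0=1 G4=G0&G4=1&0=0 -> 11010
Step 3: G0=G0|G4=1|0=1 G1=1(const) G2=0(const) G3=G1|G4=1|0=1 G4=G0&G4=1&0=0 -> 11010
State from step 3 equals state from step 2 -> cycle length 1

Answer: 1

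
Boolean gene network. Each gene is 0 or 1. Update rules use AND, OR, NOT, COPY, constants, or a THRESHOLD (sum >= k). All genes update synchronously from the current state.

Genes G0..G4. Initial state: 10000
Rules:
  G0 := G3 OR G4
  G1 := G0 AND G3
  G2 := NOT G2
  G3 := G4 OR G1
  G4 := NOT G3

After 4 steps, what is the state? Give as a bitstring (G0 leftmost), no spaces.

Step 1: G0=G3|G4=0|0=0 G1=G0&G3=1&0=0 G2=NOT G2=NOT 0=1 G3=G4|G1=0|0=0 G4=NOT G3=NOT 0=1 -> 00101
Step 2: G0=G3|G4=0|1=1 G1=G0&G3=0&0=0 G2=NOT G2=NOT 1=0 G3=G4|G1=1|0=1 G4=NOT G3=NOT 0=1 -> 10011
Step 3: G0=G3|G4=1|1=1 G1=G0&G3=1&1=1 G2=NOT G2=NOT 0=1 G3=G4|G1=1|0=1 G4=NOT G3=NOT 1=0 -> 11110
Step 4: G0=G3|G4=1|0=1 G1=G0&G3=1&1=1 G2=NOT G2=NOT 1=0 G3=G4|G1=0|1=1 G4=NOT G3=NOT 1=0 -> 11010

11010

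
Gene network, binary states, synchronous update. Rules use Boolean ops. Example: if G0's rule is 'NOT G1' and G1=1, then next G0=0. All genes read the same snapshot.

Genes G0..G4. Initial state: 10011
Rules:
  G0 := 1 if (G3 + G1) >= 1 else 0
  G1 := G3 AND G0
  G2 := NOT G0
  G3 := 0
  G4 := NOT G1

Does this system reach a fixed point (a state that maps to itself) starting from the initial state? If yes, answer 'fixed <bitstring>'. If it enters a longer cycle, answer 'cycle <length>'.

Answer: fixed 00101

Derivation:
Step 0: 10011
Step 1: G0=(1+0>=1)=1 G1=G3&G0=1&1=1 G2=NOT G0=NOT 1=0 G3=0(const) G4=NOT G1=NOT 0=1 -> 11001
Step 2: G0=(0+1>=1)=1 G1=G3&G0=0&1=0 G2=NOT G0=NOT 1=0 G3=0(const) G4=NOT G1=NOT 1=0 -> 10000
Step 3: G0=(0+0>=1)=0 G1=G3&G0=0&1=0 G2=NOT G0=NOT 1=0 G3=0(const) G4=NOT G1=NOT 0=1 -> 00001
Step 4: G0=(0+0>=1)=0 G1=G3&G0=0&0=0 G2=NOT G0=NOT 0=1 G3=0(const) G4=NOT G1=NOT 0=1 -> 00101
Step 5: G0=(0+0>=1)=0 G1=G3&G0=0&0=0 G2=NOT G0=NOT 0=1 G3=0(const) G4=NOT G1=NOT 0=1 -> 00101
Fixed point reached at step 4: 00101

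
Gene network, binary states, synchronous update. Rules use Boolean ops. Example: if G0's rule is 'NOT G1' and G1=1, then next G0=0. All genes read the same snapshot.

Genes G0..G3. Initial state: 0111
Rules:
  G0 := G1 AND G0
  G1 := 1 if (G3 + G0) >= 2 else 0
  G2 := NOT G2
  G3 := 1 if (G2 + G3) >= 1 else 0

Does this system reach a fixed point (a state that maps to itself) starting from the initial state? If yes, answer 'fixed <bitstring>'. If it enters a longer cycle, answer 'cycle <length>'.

Answer: cycle 2

Derivation:
Step 0: 0111
Step 1: G0=G1&G0=1&0=0 G1=(1+0>=2)=0 G2=NOT G2=NOT 1=0 G3=(1+1>=1)=1 -> 0001
Step 2: G0=G1&G0=0&0=0 G1=(1+0>=2)=0 G2=NOT G2=NOT 0=1 G3=(0+1>=1)=1 -> 0011
Step 3: G0=G1&G0=0&0=0 G1=(1+0>=2)=0 G2=NOT G2=NOT 1=0 G3=(1+1>=1)=1 -> 0001
Cycle of length 2 starting at step 1 -> no fixed point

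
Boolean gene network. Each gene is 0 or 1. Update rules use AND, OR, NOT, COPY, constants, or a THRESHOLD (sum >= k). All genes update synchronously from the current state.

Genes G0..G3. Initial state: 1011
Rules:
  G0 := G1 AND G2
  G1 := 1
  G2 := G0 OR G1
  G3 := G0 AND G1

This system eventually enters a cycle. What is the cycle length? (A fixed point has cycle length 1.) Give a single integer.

Step 0: 1011
Step 1: G0=G1&G2=0&1=0 G1=1(const) G2=G0|G1=1|0=1 G3=G0&G1=1&0=0 -> 0110
Step 2: G0=G1&G2=1&1=1 G1=1(const) G2=G0|G1=0|1=1 G3=G0&G1=0&1=0 -> 1110
Step 3: G0=G1&G2=1&1=1 G1=1(const) G2=G0|G1=1|1=1 G3=G0&G1=1&1=1 -> 1111
Step 4: G0=G1&G2=1&1=1 G1=1(const) G2=G0|G1=1|1=1 G3=G0&G1=1&1=1 -> 1111
State from step 4 equals state from step 3 -> cycle length 1

Answer: 1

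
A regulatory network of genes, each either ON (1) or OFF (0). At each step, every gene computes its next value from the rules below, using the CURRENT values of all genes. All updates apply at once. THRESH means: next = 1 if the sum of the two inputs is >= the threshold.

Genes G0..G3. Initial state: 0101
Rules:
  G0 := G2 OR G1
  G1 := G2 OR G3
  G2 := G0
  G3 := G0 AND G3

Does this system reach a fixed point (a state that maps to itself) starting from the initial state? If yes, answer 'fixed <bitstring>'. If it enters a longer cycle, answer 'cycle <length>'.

Answer: fixed 1110

Derivation:
Step 0: 0101
Step 1: G0=G2|G1=0|1=1 G1=G2|G3=0|1=1 G2=G0=0 G3=G0&G3=0&1=0 -> 1100
Step 2: G0=G2|G1=0|1=1 G1=G2|G3=0|0=0 G2=G0=1 G3=G0&G3=1&0=0 -> 1010
Step 3: G0=G2|G1=1|0=1 G1=G2|G3=1|0=1 G2=G0=1 G3=G0&G3=1&0=0 -> 1110
Step 4: G0=G2|G1=1|1=1 G1=G2|G3=1|0=1 G2=G0=1 G3=G0&G3=1&0=0 -> 1110
Fixed point reached at step 3: 1110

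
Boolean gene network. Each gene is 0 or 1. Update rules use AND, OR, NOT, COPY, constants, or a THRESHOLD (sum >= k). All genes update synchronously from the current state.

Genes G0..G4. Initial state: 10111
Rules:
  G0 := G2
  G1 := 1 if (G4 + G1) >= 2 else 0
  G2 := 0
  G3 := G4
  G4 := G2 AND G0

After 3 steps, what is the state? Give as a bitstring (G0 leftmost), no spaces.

Step 1: G0=G2=1 G1=(1+0>=2)=0 G2=0(const) G3=G4=1 G4=G2&G0=1&1=1 -> 10011
Step 2: G0=G2=0 G1=(1+0>=2)=0 G2=0(const) G3=G4=1 G4=G2&G0=0&1=0 -> 00010
Step 3: G0=G2=0 G1=(0+0>=2)=0 G2=0(const) G3=G4=0 G4=G2&G0=0&0=0 -> 00000

00000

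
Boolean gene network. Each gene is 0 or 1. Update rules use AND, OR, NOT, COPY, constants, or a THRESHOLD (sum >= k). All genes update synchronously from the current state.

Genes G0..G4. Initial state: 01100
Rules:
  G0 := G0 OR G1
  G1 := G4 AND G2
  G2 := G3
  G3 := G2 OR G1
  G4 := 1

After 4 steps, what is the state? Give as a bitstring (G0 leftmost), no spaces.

Step 1: G0=G0|G1=0|1=1 G1=G4&G2=0&1=0 G2=G3=0 G3=G2|G1=1|1=1 G4=1(const) -> 10011
Step 2: G0=G0|G1=1|0=1 G1=G4&G2=1&0=0 G2=G3=1 G3=G2|G1=0|0=0 G4=1(const) -> 10101
Step 3: G0=G0|G1=1|0=1 G1=G4&G2=1&1=1 G2=G3=0 G3=G2|G1=1|0=1 G4=1(const) -> 11011
Step 4: G0=G0|G1=1|1=1 G1=G4&G2=1&0=0 G2=G3=1 G3=G2|G1=0|1=1 G4=1(const) -> 10111

10111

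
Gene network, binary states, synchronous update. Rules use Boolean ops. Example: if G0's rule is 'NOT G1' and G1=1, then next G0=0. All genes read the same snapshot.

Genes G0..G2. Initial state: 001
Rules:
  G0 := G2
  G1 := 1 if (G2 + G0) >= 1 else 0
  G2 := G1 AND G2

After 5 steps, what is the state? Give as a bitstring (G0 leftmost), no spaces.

Step 1: G0=G2=1 G1=(1+0>=1)=1 G2=G1&G2=0&1=0 -> 110
Step 2: G0=G2=0 G1=(0+1>=1)=1 G2=G1&G2=1&0=0 -> 010
Step 3: G0=G2=0 G1=(0+0>=1)=0 G2=G1&G2=1&0=0 -> 000
Step 4: G0=G2=0 G1=(0+0>=1)=0 G2=G1&G2=0&0=0 -> 000
Step 5: G0=G2=0 G1=(0+0>=1)=0 G2=G1&G2=0&0=0 -> 000

000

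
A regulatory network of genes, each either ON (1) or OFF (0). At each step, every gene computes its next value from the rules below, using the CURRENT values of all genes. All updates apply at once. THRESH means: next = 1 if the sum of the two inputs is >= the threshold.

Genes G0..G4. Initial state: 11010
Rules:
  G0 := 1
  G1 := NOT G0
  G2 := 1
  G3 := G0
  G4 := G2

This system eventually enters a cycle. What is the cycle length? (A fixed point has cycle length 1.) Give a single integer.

Answer: 1

Derivation:
Step 0: 11010
Step 1: G0=1(const) G1=NOT G0=NOT 1=0 G2=1(const) G3=G0=1 G4=G2=0 -> 10110
Step 2: G0=1(const) G1=NOT G0=NOT 1=0 G2=1(const) G3=G0=1 G4=G2=1 -> 10111
Step 3: G0=1(const) G1=NOT G0=NOT 1=0 G2=1(const) G3=G0=1 G4=G2=1 -> 10111
State from step 3 equals state from step 2 -> cycle length 1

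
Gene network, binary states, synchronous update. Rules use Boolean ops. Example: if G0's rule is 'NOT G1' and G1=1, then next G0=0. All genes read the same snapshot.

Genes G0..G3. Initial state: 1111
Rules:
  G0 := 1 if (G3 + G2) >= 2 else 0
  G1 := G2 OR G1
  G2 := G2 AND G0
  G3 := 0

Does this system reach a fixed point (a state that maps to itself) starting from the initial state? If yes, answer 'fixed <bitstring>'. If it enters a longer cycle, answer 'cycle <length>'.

Answer: fixed 0100

Derivation:
Step 0: 1111
Step 1: G0=(1+1>=2)=1 G1=G2|G1=1|1=1 G2=G2&G0=1&1=1 G3=0(const) -> 1110
Step 2: G0=(0+1>=2)=0 G1=G2|G1=1|1=1 G2=G2&G0=1&1=1 G3=0(const) -> 0110
Step 3: G0=(0+1>=2)=0 G1=G2|G1=1|1=1 G2=G2&G0=1&0=0 G3=0(const) -> 0100
Step 4: G0=(0+0>=2)=0 G1=G2|G1=0|1=1 G2=G2&G0=0&0=0 G3=0(const) -> 0100
Fixed point reached at step 3: 0100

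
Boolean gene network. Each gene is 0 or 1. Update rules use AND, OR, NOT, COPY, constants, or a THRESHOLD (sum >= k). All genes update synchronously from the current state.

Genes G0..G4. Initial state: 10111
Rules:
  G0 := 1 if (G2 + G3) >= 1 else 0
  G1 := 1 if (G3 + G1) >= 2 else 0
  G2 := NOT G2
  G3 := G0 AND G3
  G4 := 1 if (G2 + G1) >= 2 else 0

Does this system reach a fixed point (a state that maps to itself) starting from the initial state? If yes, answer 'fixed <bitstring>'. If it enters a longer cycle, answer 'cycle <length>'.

Step 0: 10111
Step 1: G0=(1+1>=1)=1 G1=(1+0>=2)=0 G2=NOT G2=NOT 1=0 G3=G0&G3=1&1=1 G4=(1+0>=2)=0 -> 10010
Step 2: G0=(0+1>=1)=1 G1=(1+0>=2)=0 G2=NOT G2=NOT 0=1 G3=G0&G3=1&1=1 G4=(0+0>=2)=0 -> 10110
Step 3: G0=(1+1>=1)=1 G1=(1+0>=2)=0 G2=NOT G2=NOT 1=0 G3=G0&G3=1&1=1 G4=(1+0>=2)=0 -> 10010
Cycle of length 2 starting at step 1 -> no fixed point

Answer: cycle 2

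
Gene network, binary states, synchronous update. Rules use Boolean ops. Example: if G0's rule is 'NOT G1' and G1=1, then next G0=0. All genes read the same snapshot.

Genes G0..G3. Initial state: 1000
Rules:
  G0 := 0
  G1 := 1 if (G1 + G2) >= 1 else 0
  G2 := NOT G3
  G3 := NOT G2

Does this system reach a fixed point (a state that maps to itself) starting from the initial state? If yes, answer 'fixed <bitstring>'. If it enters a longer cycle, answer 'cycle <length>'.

Answer: cycle 2

Derivation:
Step 0: 1000
Step 1: G0=0(const) G1=(0+0>=1)=0 G2=NOT G3=NOT 0=1 G3=NOT G2=NOT 0=1 -> 0011
Step 2: G0=0(const) G1=(0+1>=1)=1 G2=NOT G3=NOT 1=0 G3=NOT G2=NOT 1=0 -> 0100
Step 3: G0=0(const) G1=(1+0>=1)=1 G2=NOT G3=NOT 0=1 G3=NOT G2=NOT 0=1 -> 0111
Step 4: G0=0(const) G1=(1+1>=1)=1 G2=NOT G3=NOT 1=0 G3=NOT G2=NOT 1=0 -> 0100
Cycle of length 2 starting at step 2 -> no fixed point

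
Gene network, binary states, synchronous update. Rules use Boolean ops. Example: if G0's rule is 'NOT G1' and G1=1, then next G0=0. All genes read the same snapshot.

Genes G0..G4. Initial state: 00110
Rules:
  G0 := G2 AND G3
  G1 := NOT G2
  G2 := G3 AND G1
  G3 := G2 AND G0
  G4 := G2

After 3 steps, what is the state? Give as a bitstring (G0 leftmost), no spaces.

Step 1: G0=G2&G3=1&1=1 G1=NOT G2=NOT 1=0 G2=G3&G1=1&0=0 G3=G2&G0=1&0=0 G4=G2=1 -> 10001
Step 2: G0=G2&G3=0&0=0 G1=NOT G2=NOT 0=1 G2=G3&G1=0&0=0 G3=G2&G0=0&1=0 G4=G2=0 -> 01000
Step 3: G0=G2&G3=0&0=0 G1=NOT G2=NOT 0=1 G2=G3&G1=0&1=0 G3=G2&G0=0&0=0 G4=G2=0 -> 01000

01000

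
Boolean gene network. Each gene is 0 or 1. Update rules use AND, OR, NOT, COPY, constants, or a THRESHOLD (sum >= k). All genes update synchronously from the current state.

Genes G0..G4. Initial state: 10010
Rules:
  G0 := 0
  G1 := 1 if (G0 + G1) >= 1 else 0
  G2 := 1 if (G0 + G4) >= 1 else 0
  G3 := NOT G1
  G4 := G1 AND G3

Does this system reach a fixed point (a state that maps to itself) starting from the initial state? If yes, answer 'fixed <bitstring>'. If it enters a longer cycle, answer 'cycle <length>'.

Answer: fixed 01000

Derivation:
Step 0: 10010
Step 1: G0=0(const) G1=(1+0>=1)=1 G2=(1+0>=1)=1 G3=NOT G1=NOT 0=1 G4=G1&G3=0&1=0 -> 01110
Step 2: G0=0(const) G1=(0+1>=1)=1 G2=(0+0>=1)=0 G3=NOT G1=NOT 1=0 G4=G1&G3=1&1=1 -> 01001
Step 3: G0=0(const) G1=(0+1>=1)=1 G2=(0+1>=1)=1 G3=NOT G1=NOT 1=0 G4=G1&G3=1&0=0 -> 01100
Step 4: G0=0(const) G1=(0+1>=1)=1 G2=(0+0>=1)=0 G3=NOT G1=NOT 1=0 G4=G1&G3=1&0=0 -> 01000
Step 5: G0=0(const) G1=(0+1>=1)=1 G2=(0+0>=1)=0 G3=NOT G1=NOT 1=0 G4=G1&G3=1&0=0 -> 01000
Fixed point reached at step 4: 01000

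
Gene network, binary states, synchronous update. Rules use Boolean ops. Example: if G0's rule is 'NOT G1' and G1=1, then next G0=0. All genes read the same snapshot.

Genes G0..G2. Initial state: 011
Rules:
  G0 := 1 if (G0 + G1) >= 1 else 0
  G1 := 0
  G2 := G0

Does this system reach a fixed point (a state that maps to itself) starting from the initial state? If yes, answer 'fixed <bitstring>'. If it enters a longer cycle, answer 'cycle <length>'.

Step 0: 011
Step 1: G0=(0+1>=1)=1 G1=0(const) G2=G0=0 -> 100
Step 2: G0=(1+0>=1)=1 G1=0(const) G2=G0=1 -> 101
Step 3: G0=(1+0>=1)=1 G1=0(const) G2=G0=1 -> 101
Fixed point reached at step 2: 101

Answer: fixed 101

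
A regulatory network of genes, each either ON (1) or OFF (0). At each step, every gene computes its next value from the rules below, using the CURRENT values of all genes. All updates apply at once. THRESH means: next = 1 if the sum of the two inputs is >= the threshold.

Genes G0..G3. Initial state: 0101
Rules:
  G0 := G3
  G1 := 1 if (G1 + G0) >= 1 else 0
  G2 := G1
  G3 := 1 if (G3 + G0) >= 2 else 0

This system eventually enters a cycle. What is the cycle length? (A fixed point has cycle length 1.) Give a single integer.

Step 0: 0101
Step 1: G0=G3=1 G1=(1+0>=1)=1 G2=G1=1 G3=(1+0>=2)=0 -> 1110
Step 2: G0=G3=0 G1=(1+1>=1)=1 G2=G1=1 G3=(0+1>=2)=0 -> 0110
Step 3: G0=G3=0 G1=(1+0>=1)=1 G2=G1=1 G3=(0+0>=2)=0 -> 0110
State from step 3 equals state from step 2 -> cycle length 1

Answer: 1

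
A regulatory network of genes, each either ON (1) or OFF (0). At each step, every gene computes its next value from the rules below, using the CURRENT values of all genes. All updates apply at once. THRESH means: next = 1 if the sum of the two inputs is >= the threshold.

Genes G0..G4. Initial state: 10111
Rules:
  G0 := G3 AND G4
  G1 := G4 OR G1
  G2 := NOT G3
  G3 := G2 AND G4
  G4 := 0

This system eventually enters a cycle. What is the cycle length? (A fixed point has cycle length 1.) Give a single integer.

Step 0: 10111
Step 1: G0=G3&G4=1&1=1 G1=G4|G1=1|0=1 G2=NOT G3=NOT 1=0 G3=G2&G4=1&1=1 G4=0(const) -> 11010
Step 2: G0=G3&G4=1&0=0 G1=G4|G1=0|1=1 G2=NOT G3=NOT 1=0 G3=G2&G4=0&0=0 G4=0(const) -> 01000
Step 3: G0=G3&G4=0&0=0 G1=G4|G1=0|1=1 G2=NOT G3=NOT 0=1 G3=G2&G4=0&0=0 G4=0(const) -> 01100
Step 4: G0=G3&G4=0&0=0 G1=G4|G1=0|1=1 G2=NOT G3=NOT 0=1 G3=G2&G4=1&0=0 G4=0(const) -> 01100
State from step 4 equals state from step 3 -> cycle length 1

Answer: 1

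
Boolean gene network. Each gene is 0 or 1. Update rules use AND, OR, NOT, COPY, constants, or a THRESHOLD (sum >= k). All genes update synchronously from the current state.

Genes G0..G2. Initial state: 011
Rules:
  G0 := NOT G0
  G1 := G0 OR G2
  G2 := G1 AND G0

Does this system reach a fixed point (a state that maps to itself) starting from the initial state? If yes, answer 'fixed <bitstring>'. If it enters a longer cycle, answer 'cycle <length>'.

Step 0: 011
Step 1: G0=NOT G0=NOT 0=1 G1=G0|G2=0|1=1 G2=G1&G0=1&0=0 -> 110
Step 2: G0=NOT G0=NOT 1=0 G1=G0|G2=1|0=1 G2=G1&G0=1&1=1 -> 011
Cycle of length 2 starting at step 0 -> no fixed point

Answer: cycle 2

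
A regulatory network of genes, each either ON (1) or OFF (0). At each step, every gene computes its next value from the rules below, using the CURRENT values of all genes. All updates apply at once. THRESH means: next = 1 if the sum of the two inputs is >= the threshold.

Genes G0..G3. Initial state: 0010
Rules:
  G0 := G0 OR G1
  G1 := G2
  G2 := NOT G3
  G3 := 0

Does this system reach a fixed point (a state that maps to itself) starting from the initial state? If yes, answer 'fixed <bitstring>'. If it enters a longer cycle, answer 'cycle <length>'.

Answer: fixed 1110

Derivation:
Step 0: 0010
Step 1: G0=G0|G1=0|0=0 G1=G2=1 G2=NOT G3=NOT 0=1 G3=0(const) -> 0110
Step 2: G0=G0|G1=0|1=1 G1=G2=1 G2=NOT G3=NOT 0=1 G3=0(const) -> 1110
Step 3: G0=G0|G1=1|1=1 G1=G2=1 G2=NOT G3=NOT 0=1 G3=0(const) -> 1110
Fixed point reached at step 2: 1110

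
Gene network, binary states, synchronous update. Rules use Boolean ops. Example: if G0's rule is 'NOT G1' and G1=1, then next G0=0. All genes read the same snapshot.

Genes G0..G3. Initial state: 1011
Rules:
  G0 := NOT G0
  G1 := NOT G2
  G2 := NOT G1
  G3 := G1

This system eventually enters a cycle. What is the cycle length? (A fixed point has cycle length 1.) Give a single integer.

Answer: 2

Derivation:
Step 0: 1011
Step 1: G0=NOT G0=NOT 1=0 G1=NOT G2=NOT 1=0 G2=NOT G1=NOT 0=1 G3=G1=0 -> 0010
Step 2: G0=NOT G0=NOT 0=1 G1=NOT G2=NOT 1=0 G2=NOT G1=NOT 0=1 G3=G1=0 -> 1010
Step 3: G0=NOT G0=NOT 1=0 G1=NOT G2=NOT 1=0 G2=NOT G1=NOT 0=1 G3=G1=0 -> 0010
State from step 3 equals state from step 1 -> cycle length 2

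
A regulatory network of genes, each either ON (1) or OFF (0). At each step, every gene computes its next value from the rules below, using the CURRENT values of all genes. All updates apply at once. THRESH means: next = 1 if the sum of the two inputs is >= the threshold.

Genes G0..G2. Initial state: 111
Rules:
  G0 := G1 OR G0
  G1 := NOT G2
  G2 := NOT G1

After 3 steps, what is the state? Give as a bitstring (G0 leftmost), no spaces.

Step 1: G0=G1|G0=1|1=1 G1=NOT G2=NOT 1=0 G2=NOT G1=NOT 1=0 -> 100
Step 2: G0=G1|G0=0|1=1 G1=NOT G2=NOT 0=1 G2=NOT G1=NOT 0=1 -> 111
Step 3: G0=G1|G0=1|1=1 G1=NOT G2=NOT 1=0 G2=NOT G1=NOT 1=0 -> 100

100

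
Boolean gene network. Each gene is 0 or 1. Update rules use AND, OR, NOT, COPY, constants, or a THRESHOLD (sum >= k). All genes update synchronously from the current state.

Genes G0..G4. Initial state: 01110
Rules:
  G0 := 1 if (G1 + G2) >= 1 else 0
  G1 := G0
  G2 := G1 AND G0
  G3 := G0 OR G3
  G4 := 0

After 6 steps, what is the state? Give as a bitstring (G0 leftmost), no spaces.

Step 1: G0=(1+1>=1)=1 G1=G0=0 G2=G1&G0=1&0=0 G3=G0|G3=0|1=1 G4=0(const) -> 10010
Step 2: G0=(0+0>=1)=0 G1=G0=1 G2=G1&G0=0&1=0 G3=G0|G3=1|1=1 G4=0(const) -> 01010
Step 3: G0=(1+0>=1)=1 G1=G0=0 G2=G1&G0=1&0=0 G3=G0|G3=0|1=1 G4=0(const) -> 10010
Step 4: G0=(0+0>=1)=0 G1=G0=1 G2=G1&G0=0&1=0 G3=G0|G3=1|1=1 G4=0(const) -> 01010
Step 5: G0=(1+0>=1)=1 G1=G0=0 G2=G1&G0=1&0=0 G3=G0|G3=0|1=1 G4=0(const) -> 10010
Step 6: G0=(0+0>=1)=0 G1=G0=1 G2=G1&G0=0&1=0 G3=G0|G3=1|1=1 G4=0(const) -> 01010

01010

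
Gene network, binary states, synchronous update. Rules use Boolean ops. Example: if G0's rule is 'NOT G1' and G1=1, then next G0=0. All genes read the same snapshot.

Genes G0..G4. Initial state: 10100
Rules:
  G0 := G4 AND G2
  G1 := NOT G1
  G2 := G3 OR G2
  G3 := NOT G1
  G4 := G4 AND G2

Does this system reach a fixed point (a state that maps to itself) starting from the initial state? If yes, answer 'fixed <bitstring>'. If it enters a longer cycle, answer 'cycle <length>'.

Answer: cycle 2

Derivation:
Step 0: 10100
Step 1: G0=G4&G2=0&1=0 G1=NOT G1=NOT 0=1 G2=G3|G2=0|1=1 G3=NOT G1=NOT 0=1 G4=G4&G2=0&1=0 -> 01110
Step 2: G0=G4&G2=0&1=0 G1=NOT G1=NOT 1=0 G2=G3|G2=1|1=1 G3=NOT G1=NOT 1=0 G4=G4&G2=0&1=0 -> 00100
Step 3: G0=G4&G2=0&1=0 G1=NOT G1=NOT 0=1 G2=G3|G2=0|1=1 G3=NOT G1=NOT 0=1 G4=G4&G2=0&1=0 -> 01110
Cycle of length 2 starting at step 1 -> no fixed point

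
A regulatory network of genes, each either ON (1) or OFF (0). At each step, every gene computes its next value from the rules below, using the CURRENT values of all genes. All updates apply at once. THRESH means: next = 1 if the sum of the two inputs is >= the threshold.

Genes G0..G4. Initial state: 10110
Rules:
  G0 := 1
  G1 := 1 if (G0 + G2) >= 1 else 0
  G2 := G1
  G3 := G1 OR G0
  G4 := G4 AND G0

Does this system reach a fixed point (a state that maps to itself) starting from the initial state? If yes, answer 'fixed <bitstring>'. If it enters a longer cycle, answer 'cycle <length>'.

Answer: fixed 11110

Derivation:
Step 0: 10110
Step 1: G0=1(const) G1=(1+1>=1)=1 G2=G1=0 G3=G1|G0=0|1=1 G4=G4&G0=0&1=0 -> 11010
Step 2: G0=1(const) G1=(1+0>=1)=1 G2=G1=1 G3=G1|G0=1|1=1 G4=G4&G0=0&1=0 -> 11110
Step 3: G0=1(const) G1=(1+1>=1)=1 G2=G1=1 G3=G1|G0=1|1=1 G4=G4&G0=0&1=0 -> 11110
Fixed point reached at step 2: 11110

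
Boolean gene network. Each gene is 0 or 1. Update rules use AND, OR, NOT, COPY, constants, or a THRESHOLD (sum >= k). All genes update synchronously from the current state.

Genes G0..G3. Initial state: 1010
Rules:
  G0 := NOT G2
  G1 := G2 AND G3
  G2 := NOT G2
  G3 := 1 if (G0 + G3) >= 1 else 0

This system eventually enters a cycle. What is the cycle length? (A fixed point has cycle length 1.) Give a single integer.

Step 0: 1010
Step 1: G0=NOT G2=NOT 1=0 G1=G2&G3=1&0=0 G2=NOT G2=NOT 1=0 G3=(1+0>=1)=1 -> 0001
Step 2: G0=NOT G2=NOT 0=1 G1=G2&G3=0&1=0 G2=NOT G2=NOT 0=1 G3=(0+1>=1)=1 -> 1011
Step 3: G0=NOT G2=NOT 1=0 G1=G2&G3=1&1=1 G2=NOT G2=NOT 1=0 G3=(1+1>=1)=1 -> 0101
Step 4: G0=NOT G2=NOT 0=1 G1=G2&G3=0&1=0 G2=NOT G2=NOT 0=1 G3=(0+1>=1)=1 -> 1011
State from step 4 equals state from step 2 -> cycle length 2

Answer: 2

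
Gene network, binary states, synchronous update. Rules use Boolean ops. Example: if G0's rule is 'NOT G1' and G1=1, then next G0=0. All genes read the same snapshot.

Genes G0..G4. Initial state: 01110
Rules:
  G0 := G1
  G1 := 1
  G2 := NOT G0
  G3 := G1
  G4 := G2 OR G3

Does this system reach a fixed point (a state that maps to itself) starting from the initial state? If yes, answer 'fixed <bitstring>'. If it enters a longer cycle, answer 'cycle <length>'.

Step 0: 01110
Step 1: G0=G1=1 G1=1(const) G2=NOT G0=NOT 0=1 G3=G1=1 G4=G2|G3=1|1=1 -> 11111
Step 2: G0=G1=1 G1=1(const) G2=NOT G0=NOT 1=0 G3=G1=1 G4=G2|G3=1|1=1 -> 11011
Step 3: G0=G1=1 G1=1(const) G2=NOT G0=NOT 1=0 G3=G1=1 G4=G2|G3=0|1=1 -> 11011
Fixed point reached at step 2: 11011

Answer: fixed 11011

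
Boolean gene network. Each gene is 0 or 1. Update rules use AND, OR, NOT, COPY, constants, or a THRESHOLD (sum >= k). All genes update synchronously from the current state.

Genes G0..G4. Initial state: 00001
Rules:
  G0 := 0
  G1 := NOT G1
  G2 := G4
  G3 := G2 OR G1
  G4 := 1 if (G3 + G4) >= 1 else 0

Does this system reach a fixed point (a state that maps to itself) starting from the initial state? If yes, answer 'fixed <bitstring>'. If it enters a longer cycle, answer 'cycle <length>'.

Answer: cycle 2

Derivation:
Step 0: 00001
Step 1: G0=0(const) G1=NOT G1=NOT 0=1 G2=G4=1 G3=G2|G1=0|0=0 G4=(0+1>=1)=1 -> 01101
Step 2: G0=0(const) G1=NOT G1=NOT 1=0 G2=G4=1 G3=G2|G1=1|1=1 G4=(0+1>=1)=1 -> 00111
Step 3: G0=0(const) G1=NOT G1=NOT 0=1 G2=G4=1 G3=G2|G1=1|0=1 G4=(1+1>=1)=1 -> 01111
Step 4: G0=0(const) G1=NOT G1=NOT 1=0 G2=G4=1 G3=G2|G1=1|1=1 G4=(1+1>=1)=1 -> 00111
Cycle of length 2 starting at step 2 -> no fixed point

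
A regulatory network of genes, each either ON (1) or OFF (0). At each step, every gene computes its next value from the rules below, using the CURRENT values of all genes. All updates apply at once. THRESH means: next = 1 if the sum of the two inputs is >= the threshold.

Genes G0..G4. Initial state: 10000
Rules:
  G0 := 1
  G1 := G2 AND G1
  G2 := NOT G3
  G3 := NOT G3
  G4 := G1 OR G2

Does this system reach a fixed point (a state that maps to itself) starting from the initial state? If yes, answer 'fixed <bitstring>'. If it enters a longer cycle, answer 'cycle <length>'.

Step 0: 10000
Step 1: G0=1(const) G1=G2&G1=0&0=0 G2=NOT G3=NOT 0=1 G3=NOT G3=NOT 0=1 G4=G1|G2=0|0=0 -> 10110
Step 2: G0=1(const) G1=G2&G1=1&0=0 G2=NOT G3=NOT 1=0 G3=NOT G3=NOT 1=0 G4=G1|G2=0|1=1 -> 10001
Step 3: G0=1(const) G1=G2&G1=0&0=0 G2=NOT G3=NOT 0=1 G3=NOT G3=NOT 0=1 G4=G1|G2=0|0=0 -> 10110
Cycle of length 2 starting at step 1 -> no fixed point

Answer: cycle 2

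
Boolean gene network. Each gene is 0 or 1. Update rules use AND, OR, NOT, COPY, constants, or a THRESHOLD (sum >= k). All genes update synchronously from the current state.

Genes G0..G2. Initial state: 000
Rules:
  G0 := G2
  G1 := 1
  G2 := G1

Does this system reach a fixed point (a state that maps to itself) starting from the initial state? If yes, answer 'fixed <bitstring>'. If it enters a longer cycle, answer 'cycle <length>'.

Step 0: 000
Step 1: G0=G2=0 G1=1(const) G2=G1=0 -> 010
Step 2: G0=G2=0 G1=1(const) G2=G1=1 -> 011
Step 3: G0=G2=1 G1=1(const) G2=G1=1 -> 111
Step 4: G0=G2=1 G1=1(const) G2=G1=1 -> 111
Fixed point reached at step 3: 111

Answer: fixed 111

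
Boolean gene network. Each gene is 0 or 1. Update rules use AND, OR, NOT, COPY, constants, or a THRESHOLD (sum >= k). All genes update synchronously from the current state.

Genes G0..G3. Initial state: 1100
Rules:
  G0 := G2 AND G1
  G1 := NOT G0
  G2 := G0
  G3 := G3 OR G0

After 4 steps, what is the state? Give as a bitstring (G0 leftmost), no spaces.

Step 1: G0=G2&G1=0&1=0 G1=NOT G0=NOT 1=0 G2=G0=1 G3=G3|G0=0|1=1 -> 0011
Step 2: G0=G2&G1=1&0=0 G1=NOT G0=NOT 0=1 G2=G0=0 G3=G3|G0=1|0=1 -> 0101
Step 3: G0=G2&G1=0&1=0 G1=NOT G0=NOT 0=1 G2=G0=0 G3=G3|G0=1|0=1 -> 0101
Step 4: G0=G2&G1=0&1=0 G1=NOT G0=NOT 0=1 G2=G0=0 G3=G3|G0=1|0=1 -> 0101

0101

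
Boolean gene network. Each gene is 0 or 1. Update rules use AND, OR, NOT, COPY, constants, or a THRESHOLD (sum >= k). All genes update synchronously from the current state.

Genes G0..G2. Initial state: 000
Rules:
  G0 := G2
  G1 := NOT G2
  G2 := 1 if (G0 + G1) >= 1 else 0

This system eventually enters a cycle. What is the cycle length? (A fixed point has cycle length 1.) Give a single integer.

Step 0: 000
Step 1: G0=G2=0 G1=NOT G2=NOT 0=1 G2=(0+0>=1)=0 -> 010
Step 2: G0=G2=0 G1=NOT G2=NOT 0=1 G2=(0+1>=1)=1 -> 011
Step 3: G0=G2=1 G1=NOT G2=NOT 1=0 G2=(0+1>=1)=1 -> 101
Step 4: G0=G2=1 G1=NOT G2=NOT 1=0 G2=(1+0>=1)=1 -> 101
State from step 4 equals state from step 3 -> cycle length 1

Answer: 1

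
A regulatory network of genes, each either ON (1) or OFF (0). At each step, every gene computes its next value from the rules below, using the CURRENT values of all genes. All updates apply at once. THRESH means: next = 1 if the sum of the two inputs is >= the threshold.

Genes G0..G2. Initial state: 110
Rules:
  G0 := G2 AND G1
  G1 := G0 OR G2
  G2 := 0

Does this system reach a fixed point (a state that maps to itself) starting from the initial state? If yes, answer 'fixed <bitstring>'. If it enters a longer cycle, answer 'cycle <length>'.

Answer: fixed 000

Derivation:
Step 0: 110
Step 1: G0=G2&G1=0&1=0 G1=G0|G2=1|0=1 G2=0(const) -> 010
Step 2: G0=G2&G1=0&1=0 G1=G0|G2=0|0=0 G2=0(const) -> 000
Step 3: G0=G2&G1=0&0=0 G1=G0|G2=0|0=0 G2=0(const) -> 000
Fixed point reached at step 2: 000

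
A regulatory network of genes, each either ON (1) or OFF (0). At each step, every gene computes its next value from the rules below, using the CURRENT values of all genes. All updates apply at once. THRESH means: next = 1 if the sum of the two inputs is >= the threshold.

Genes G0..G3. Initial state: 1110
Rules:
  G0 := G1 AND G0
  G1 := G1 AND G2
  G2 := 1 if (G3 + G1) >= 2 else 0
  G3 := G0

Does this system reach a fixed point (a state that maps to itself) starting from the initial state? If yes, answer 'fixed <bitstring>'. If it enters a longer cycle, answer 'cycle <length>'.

Answer: fixed 0000

Derivation:
Step 0: 1110
Step 1: G0=G1&G0=1&1=1 G1=G1&G2=1&1=1 G2=(0+1>=2)=0 G3=G0=1 -> 1101
Step 2: G0=G1&G0=1&1=1 G1=G1&G2=1&0=0 G2=(1+1>=2)=1 G3=G0=1 -> 1011
Step 3: G0=G1&G0=0&1=0 G1=G1&G2=0&1=0 G2=(1+0>=2)=0 G3=G0=1 -> 0001
Step 4: G0=G1&G0=0&0=0 G1=G1&G2=0&0=0 G2=(1+0>=2)=0 G3=G0=0 -> 0000
Step 5: G0=G1&G0=0&0=0 G1=G1&G2=0&0=0 G2=(0+0>=2)=0 G3=G0=0 -> 0000
Fixed point reached at step 4: 0000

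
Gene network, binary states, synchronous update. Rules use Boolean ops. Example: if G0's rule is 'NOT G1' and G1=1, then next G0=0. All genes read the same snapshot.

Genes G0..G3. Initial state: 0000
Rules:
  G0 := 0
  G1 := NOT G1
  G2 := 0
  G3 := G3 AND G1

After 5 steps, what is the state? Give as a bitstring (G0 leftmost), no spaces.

Step 1: G0=0(const) G1=NOT G1=NOT 0=1 G2=0(const) G3=G3&G1=0&0=0 -> 0100
Step 2: G0=0(const) G1=NOT G1=NOT 1=0 G2=0(const) G3=G3&G1=0&1=0 -> 0000
Step 3: G0=0(const) G1=NOT G1=NOT 0=1 G2=0(const) G3=G3&G1=0&0=0 -> 0100
Step 4: G0=0(const) G1=NOT G1=NOT 1=0 G2=0(const) G3=G3&G1=0&1=0 -> 0000
Step 5: G0=0(const) G1=NOT G1=NOT 0=1 G2=0(const) G3=G3&G1=0&0=0 -> 0100

0100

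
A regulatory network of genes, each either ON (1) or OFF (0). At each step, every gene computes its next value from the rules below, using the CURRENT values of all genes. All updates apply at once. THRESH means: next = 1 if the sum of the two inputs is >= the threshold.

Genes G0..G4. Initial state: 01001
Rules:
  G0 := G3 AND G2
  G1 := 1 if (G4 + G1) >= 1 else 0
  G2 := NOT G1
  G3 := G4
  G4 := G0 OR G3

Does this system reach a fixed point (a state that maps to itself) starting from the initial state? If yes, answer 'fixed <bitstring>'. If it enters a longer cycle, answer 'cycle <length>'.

Answer: cycle 2

Derivation:
Step 0: 01001
Step 1: G0=G3&G2=0&0=0 G1=(1+1>=1)=1 G2=NOT G1=NOT 1=0 G3=G4=1 G4=G0|G3=0|0=0 -> 01010
Step 2: G0=G3&G2=1&0=0 G1=(0+1>=1)=1 G2=NOT G1=NOT 1=0 G3=G4=0 G4=G0|G3=0|1=1 -> 01001
Cycle of length 2 starting at step 0 -> no fixed point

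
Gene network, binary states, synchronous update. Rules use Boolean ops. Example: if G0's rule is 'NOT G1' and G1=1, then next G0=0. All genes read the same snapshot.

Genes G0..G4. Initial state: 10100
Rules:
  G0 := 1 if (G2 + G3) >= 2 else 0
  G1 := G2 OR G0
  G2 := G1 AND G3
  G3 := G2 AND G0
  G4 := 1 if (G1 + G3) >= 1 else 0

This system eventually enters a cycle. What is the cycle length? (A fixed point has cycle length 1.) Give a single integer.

Step 0: 10100
Step 1: G0=(1+0>=2)=0 G1=G2|G0=1|1=1 G2=G1&G3=0&0=0 G3=G2&G0=1&1=1 G4=(0+0>=1)=0 -> 01010
Step 2: G0=(0+1>=2)=0 G1=G2|G0=0|0=0 G2=G1&G3=1&1=1 G3=G2&G0=0&0=0 G4=(1+1>=1)=1 -> 00101
Step 3: G0=(1+0>=2)=0 G1=G2|G0=1|0=1 G2=G1&G3=0&0=0 G3=G2&G0=1&0=0 G4=(0+0>=1)=0 -> 01000
Step 4: G0=(0+0>=2)=0 G1=G2|G0=0|0=0 G2=G1&G3=1&0=0 G3=G2&G0=0&0=0 G4=(1+0>=1)=1 -> 00001
Step 5: G0=(0+0>=2)=0 G1=G2|G0=0|0=0 G2=G1&G3=0&0=0 G3=G2&G0=0&0=0 G4=(0+0>=1)=0 -> 00000
Step 6: G0=(0+0>=2)=0 G1=G2|G0=0|0=0 G2=G1&G3=0&0=0 G3=G2&G0=0&0=0 G4=(0+0>=1)=0 -> 00000
State from step 6 equals state from step 5 -> cycle length 1

Answer: 1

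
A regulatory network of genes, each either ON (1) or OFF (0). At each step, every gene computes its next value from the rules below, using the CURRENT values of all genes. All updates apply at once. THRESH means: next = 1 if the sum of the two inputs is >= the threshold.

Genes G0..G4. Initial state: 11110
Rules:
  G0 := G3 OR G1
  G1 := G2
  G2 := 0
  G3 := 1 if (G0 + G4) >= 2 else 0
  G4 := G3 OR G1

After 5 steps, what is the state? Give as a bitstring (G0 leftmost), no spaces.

Step 1: G0=G3|G1=1|1=1 G1=G2=1 G2=0(const) G3=(1+0>=2)=0 G4=G3|G1=1|1=1 -> 11001
Step 2: G0=G3|G1=0|1=1 G1=G2=0 G2=0(const) G3=(1+1>=2)=1 G4=G3|G1=0|1=1 -> 10011
Step 3: G0=G3|G1=1|0=1 G1=G2=0 G2=0(const) G3=(1+1>=2)=1 G4=G3|G1=1|0=1 -> 10011
Step 4: G0=G3|G1=1|0=1 G1=G2=0 G2=0(const) G3=(1+1>=2)=1 G4=G3|G1=1|0=1 -> 10011
Step 5: G0=G3|G1=1|0=1 G1=G2=0 G2=0(const) G3=(1+1>=2)=1 G4=G3|G1=1|0=1 -> 10011

10011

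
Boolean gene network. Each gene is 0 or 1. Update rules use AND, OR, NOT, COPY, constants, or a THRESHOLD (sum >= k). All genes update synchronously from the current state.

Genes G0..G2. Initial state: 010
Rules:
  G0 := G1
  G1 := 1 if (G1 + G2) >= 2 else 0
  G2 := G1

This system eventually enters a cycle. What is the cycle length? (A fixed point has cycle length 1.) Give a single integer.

Answer: 1

Derivation:
Step 0: 010
Step 1: G0=G1=1 G1=(1+0>=2)=0 G2=G1=1 -> 101
Step 2: G0=G1=0 G1=(0+1>=2)=0 G2=G1=0 -> 000
Step 3: G0=G1=0 G1=(0+0>=2)=0 G2=G1=0 -> 000
State from step 3 equals state from step 2 -> cycle length 1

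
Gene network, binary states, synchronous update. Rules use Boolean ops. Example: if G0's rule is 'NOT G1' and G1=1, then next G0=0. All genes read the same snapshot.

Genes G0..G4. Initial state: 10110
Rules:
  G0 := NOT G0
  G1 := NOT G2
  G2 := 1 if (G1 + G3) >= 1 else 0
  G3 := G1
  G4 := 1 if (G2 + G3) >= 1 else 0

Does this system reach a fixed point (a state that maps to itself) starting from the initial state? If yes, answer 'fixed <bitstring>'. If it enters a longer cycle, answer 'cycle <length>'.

Answer: cycle 10

Derivation:
Step 0: 10110
Step 1: G0=NOT G0=NOT 1=0 G1=NOT G2=NOT 1=0 G2=(0+1>=1)=1 G3=G1=0 G4=(1+1>=1)=1 -> 00101
Step 2: G0=NOT G0=NOT 0=1 G1=NOT G2=NOT 1=0 G2=(0+0>=1)=0 G3=G1=0 G4=(1+0>=1)=1 -> 10001
Step 3: G0=NOT G0=NOT 1=0 G1=NOT G2=NOT 0=1 G2=(0+0>=1)=0 G3=G1=0 G4=(0+0>=1)=0 -> 01000
Step 4: G0=NOT G0=NOT 0=1 G1=NOT G2=NOT 0=1 G2=(1+0>=1)=1 G3=G1=1 G4=(0+0>=1)=0 -> 11110
Step 5: G0=NOT G0=NOT 1=0 G1=NOT G2=NOT 1=0 G2=(1+1>=1)=1 G3=G1=1 G4=(1+1>=1)=1 -> 00111
Step 6: G0=NOT G0=NOT 0=1 G1=NOT G2=NOT 1=0 G2=(0+1>=1)=1 G3=G1=0 G4=(1+1>=1)=1 -> 10101
Step 7: G0=NOT G0=NOT 1=0 G1=NOT G2=NOT 1=0 G2=(0+0>=1)=0 G3=G1=0 G4=(1+0>=1)=1 -> 00001
Step 8: G0=NOT G0=NOT 0=1 G1=NOT G2=NOT 0=1 G2=(0+0>=1)=0 G3=G1=0 G4=(0+0>=1)=0 -> 11000
Step 9: G0=NOT G0=NOT 1=0 G1=NOT G2=NOT 0=1 G2=(1+0>=1)=1 G3=G1=1 G4=(0+0>=1)=0 -> 01110
Step 10: G0=NOT G0=NOT 0=1 G1=NOT G2=NOT 1=0 G2=(1+1>=1)=1 G3=G1=1 G4=(1+1>=1)=1 -> 10111
Step 11: G0=NOT G0=NOT 1=0 G1=NOT G2=NOT 1=0 G2=(0+1>=1)=1 G3=G1=0 G4=(1+1>=1)=1 -> 00101
Cycle of length 10 starting at step 1 -> no fixed point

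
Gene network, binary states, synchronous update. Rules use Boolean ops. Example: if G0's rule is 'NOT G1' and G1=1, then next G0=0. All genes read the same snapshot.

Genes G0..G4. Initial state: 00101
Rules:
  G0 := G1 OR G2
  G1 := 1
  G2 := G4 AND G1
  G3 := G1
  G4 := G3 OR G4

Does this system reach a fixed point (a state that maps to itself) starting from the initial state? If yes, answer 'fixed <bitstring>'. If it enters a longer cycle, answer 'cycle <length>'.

Answer: fixed 11111

Derivation:
Step 0: 00101
Step 1: G0=G1|G2=0|1=1 G1=1(const) G2=G4&G1=1&0=0 G3=G1=0 G4=G3|G4=0|1=1 -> 11001
Step 2: G0=G1|G2=1|0=1 G1=1(const) G2=G4&G1=1&1=1 G3=G1=1 G4=G3|G4=0|1=1 -> 11111
Step 3: G0=G1|G2=1|1=1 G1=1(const) G2=G4&G1=1&1=1 G3=G1=1 G4=G3|G4=1|1=1 -> 11111
Fixed point reached at step 2: 11111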